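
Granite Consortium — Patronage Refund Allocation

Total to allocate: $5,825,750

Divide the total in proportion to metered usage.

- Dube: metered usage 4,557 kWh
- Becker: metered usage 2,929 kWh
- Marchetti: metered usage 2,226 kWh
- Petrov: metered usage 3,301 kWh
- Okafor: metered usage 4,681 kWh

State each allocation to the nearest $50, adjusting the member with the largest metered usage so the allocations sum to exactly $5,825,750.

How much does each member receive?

Metered usage total: 17,694.
Proportional shares: Dube 4,557/17,694 × $5,825,750 = 1,500,392.38; Becker 2,929/17,694 × $5,825,750 = 964,373.33; Marchetti 2,226/17,694 × $5,825,750 = 732,910.56; Petrov 3,301/17,694 × $5,825,750 = 1,086,854.34; Okafor 4,681/17,694 × $5,825,750 = 1,541,219.38.
After rounding ($50): Dube $1,500,400; Becker $964,350; Marchetti $732,900; Petrov $1,086,850; Okafor $1,541,200. Sum = $5,825,700.
Difference $5,825,750 − $5,825,700 = +$50 applied to largest metered usage (Okafor): Okafor becomes $1,541,250.

Dube: $1,500,400 · Becker: $964,350 · Marchetti: $732,900 · Petrov: $1,086,850 · Okafor: $1,541,250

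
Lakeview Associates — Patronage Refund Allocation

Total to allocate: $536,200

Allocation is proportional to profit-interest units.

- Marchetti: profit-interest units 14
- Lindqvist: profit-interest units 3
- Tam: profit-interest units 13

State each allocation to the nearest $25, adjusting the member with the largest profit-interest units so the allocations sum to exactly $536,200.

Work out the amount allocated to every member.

Marchetti: $250,225; Lindqvist: $53,625; Tam: $232,350

Total profit-interest units = 14 + 3 + 13 = 30.
Pro-rata amounts: Marchetti 250,226.67; Lindqvist 53,620.00; Tam 232,353.33.
After rounding ($25): Marchetti $250,225; Lindqvist $53,625; Tam $232,350. Sum = $536,200.
Rounded total matches; no reconciliation needed.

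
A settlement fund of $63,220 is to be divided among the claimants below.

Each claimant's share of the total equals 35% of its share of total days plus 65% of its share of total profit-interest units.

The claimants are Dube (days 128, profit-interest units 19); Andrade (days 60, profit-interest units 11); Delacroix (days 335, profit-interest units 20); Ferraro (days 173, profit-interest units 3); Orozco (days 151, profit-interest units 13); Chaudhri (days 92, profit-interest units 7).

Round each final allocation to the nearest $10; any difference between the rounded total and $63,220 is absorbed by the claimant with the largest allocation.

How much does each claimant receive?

Totals — days 939, profit-interest units 73.
Composite weights (35% days + 65% profit-interest units): Dube 0.2169; Andrade 0.1203; Delacroix 0.3029; Ferraro 0.0912; Orozco 0.1720; Chaudhri 0.0966.
Pro-rata amounts: Dube 13,711.69; Andrade 7,605.96; Delacroix 19,152.44; Ferraro 5,765.40; Orozco 10,876.16; Chaudhri 6,108.35.
After rounding ($10): Dube $13,710; Andrade $7,610; Delacroix $19,150; Ferraro $5,770; Orozco $10,880; Chaudhri $6,110. Sum = $63,230.
Difference $63,220 − $63,230 = −$10 applied to largest allocation (Delacroix): Delacroix becomes $19,140.

Dube: $13,710 | Andrade: $7,610 | Delacroix: $19,140 | Ferraro: $5,770 | Orozco: $10,880 | Chaudhri: $6,110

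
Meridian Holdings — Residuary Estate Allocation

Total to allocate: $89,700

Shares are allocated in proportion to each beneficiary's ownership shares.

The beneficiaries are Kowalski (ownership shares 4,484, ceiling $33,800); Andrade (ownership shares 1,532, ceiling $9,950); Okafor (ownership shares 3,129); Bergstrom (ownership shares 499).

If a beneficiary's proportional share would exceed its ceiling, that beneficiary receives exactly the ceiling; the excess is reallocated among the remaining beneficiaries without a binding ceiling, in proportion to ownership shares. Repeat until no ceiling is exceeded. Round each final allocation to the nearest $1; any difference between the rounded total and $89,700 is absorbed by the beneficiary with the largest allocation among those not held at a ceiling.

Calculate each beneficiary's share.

Kowalski: $33,800; Andrade: $9,950; Okafor: $39,630; Bergstrom: $6,320

Total ownership shares = 9,644.
Unconstrained shares: Kowalski 41,706.22; Andrade 14,249.32; Okafor 29,103.20; Bergstrom 4,641.26.
Held at cap: Kowalski ($33,800), Andrade ($9,950); residual $45,950 reallocated over remaining ownership shares 3,628.
Redistributed shares: Okafor 39,629.98 → $39,630; Bergstrom 6,320.02 → $6,320.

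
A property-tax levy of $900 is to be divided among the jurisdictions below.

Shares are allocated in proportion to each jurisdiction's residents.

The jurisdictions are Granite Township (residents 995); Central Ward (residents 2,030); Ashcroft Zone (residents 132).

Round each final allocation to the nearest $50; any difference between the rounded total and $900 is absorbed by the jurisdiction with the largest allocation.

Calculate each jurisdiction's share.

Sum of residents: 3,157.
Pro-rata amounts: Granite Township 995/3,157 × $900 = 283.66; Central Ward 2,030/3,157 × $900 = 578.71; Ashcroft Zone 132/3,157 × $900 = 37.63.
After rounding ($50): Granite Township $300; Central Ward $600; Ashcroft Zone $50. Sum = $950.
Difference $900 − $950 = −$50 applied to largest allocation (Central Ward): Central Ward becomes $550.

Granite Township: $300; Central Ward: $550; Ashcroft Zone: $50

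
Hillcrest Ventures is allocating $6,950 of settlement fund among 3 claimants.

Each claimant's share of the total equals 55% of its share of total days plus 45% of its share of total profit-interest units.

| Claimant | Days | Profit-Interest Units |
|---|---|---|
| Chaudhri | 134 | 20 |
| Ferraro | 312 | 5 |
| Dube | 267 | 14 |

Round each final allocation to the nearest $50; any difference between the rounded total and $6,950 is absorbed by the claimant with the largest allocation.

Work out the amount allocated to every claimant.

Totals — days 713, profit-interest units 39.
Blended shares (55% days + 45% profit-interest units): Chaudhri 0.3341; Ferraro 0.2984; Dube 0.3675.
Raw shares: Chaudhri 2,322.24; Ferraro 2,073.64; Dube 2,554.12.
After rounding ($50): Chaudhri $2,300; Ferraro $2,050; Dube $2,550. Sum = $6,900.
Difference $6,950 − $6,900 = +$50 applied to largest allocation (Dube): Dube becomes $2,600.

Chaudhri: $2,300 · Ferraro: $2,050 · Dube: $2,600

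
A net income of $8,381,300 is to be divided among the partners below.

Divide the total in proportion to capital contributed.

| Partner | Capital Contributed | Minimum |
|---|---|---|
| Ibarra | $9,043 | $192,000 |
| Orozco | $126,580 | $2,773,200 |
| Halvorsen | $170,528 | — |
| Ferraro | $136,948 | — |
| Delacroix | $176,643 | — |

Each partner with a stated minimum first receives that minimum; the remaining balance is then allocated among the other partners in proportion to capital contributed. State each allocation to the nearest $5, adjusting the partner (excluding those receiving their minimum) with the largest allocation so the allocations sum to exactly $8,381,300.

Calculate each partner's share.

Ibarra: $192,000; Orozco: $2,773,200; Halvorsen: $1,907,790; Ferraro: $1,532,110; Delacroix: $1,976,200

Minimums first: Ibarra $192,000; Orozco $2,773,200. Remaining pool $5,416,100.
Remaining pool split over remaining capital contributed 484,119: Halvorsen 1,907,788.58 → $1,907,790; Ferraro 1,532,111.04 → $1,532,110; Delacroix 1,976,200.38 → $1,976,200.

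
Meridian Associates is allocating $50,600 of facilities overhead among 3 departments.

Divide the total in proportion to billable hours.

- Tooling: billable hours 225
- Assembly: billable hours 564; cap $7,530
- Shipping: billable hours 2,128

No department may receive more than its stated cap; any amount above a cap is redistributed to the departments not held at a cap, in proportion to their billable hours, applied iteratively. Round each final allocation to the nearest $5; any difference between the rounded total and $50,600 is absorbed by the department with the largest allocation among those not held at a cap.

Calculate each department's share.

Tooling: $4,120 · Assembly: $7,530 · Shipping: $38,950

Billable hours total: 2,917.
Proportional shares (ignoring caps): Tooling 3,902.98; Assembly 9,783.48; Shipping 36,913.54.
Cap binds for Assembly ($7,530); balance $43,070 reallocated over remaining billable hours 2,353.
Shares after redistribution: Tooling 4,118.47 → $4,120; Shipping 38,951.53 → $38,950.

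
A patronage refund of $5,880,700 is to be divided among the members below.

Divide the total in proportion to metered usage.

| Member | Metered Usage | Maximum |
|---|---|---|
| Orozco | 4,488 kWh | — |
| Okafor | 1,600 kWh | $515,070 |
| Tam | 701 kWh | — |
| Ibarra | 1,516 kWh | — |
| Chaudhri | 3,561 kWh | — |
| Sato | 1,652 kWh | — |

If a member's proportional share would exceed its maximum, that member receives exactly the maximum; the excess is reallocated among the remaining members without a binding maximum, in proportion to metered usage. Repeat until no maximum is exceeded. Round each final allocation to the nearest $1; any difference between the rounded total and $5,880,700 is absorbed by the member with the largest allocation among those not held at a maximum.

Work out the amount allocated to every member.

Orozco: $2,020,552; Okafor: $515,070; Tam: $315,599; Ibarra: $682,522; Chaudhri: $1,603,206; Sato: $743,751

Metered usage total: 13,518.
Pro-rata shares before constraints: Orozco 1,952,402.84; Okafor 696,043.79; Tam 304,954.19; Ibarra 659,501.49; Chaudhri 1,549,132.47; Sato 718,665.22.
Held at cap: Okafor ($515,070); remaining pool $5,365,630 reallocated over remaining metered usage 11,918.
Remaining shares: Orozco 2,020,552.73 → $2,020,553; Tam 315,598.81 → $315,599; Ibarra 682,521.82 → $682,522; Chaudhri 1,603,205.94 → $1,603,206; Sato 743,750.69 → $743,751.
Rounding difference −$1 applied to Orozco → $2,020,552.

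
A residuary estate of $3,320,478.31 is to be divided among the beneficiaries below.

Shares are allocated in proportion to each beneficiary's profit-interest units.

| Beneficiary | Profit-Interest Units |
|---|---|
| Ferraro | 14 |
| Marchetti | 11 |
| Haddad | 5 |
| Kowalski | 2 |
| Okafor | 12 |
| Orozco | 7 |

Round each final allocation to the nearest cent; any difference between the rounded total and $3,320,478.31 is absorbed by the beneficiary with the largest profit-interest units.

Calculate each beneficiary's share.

Ferraro: $911,503.85 · Marchetti: $716,181.60 · Haddad: $325,537.09 · Kowalski: $130,214.84 · Okafor: $781,289.01 · Orozco: $455,751.92

Total profit-interest units = 14 + 11 + 5 + 2 + 12 + 7 = 51.
Pro-rata amounts: Ferraro 911,503.8498; Marchetti 716,181.5963; Haddad 325,537.0892; Kowalski 130,214.8357; Okafor 781,289.0141; Orozco 455,751.9249.
Rounded to nearest cent: Ferraro $911,503.85; Marchetti $716,181.60; Haddad $325,537.09; Kowalski $130,214.84; Okafor $781,289.01; Orozco $455,751.92. Sum = $3,320,478.31.
No rounding difference to absorb.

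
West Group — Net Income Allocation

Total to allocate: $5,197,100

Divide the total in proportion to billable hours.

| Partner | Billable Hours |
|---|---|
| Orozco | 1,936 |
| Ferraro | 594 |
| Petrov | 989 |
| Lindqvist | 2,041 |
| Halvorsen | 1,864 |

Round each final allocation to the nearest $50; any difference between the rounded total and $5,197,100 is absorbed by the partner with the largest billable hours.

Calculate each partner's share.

Orozco: $1,355,300 | Ferraro: $415,800 | Petrov: $692,350 | Lindqvist: $1,428,750 | Halvorsen: $1,304,900

Combined billable hours = 7,424.
Proportional shares: Orozco 1,936/7,424 × $5,197,100 = 1,355,278.23; Ferraro 594/7,424 × $5,197,100 = 415,824.00; Petrov 989/7,424 × $5,197,100 = 692,339.96; Lindqvist 2,041/7,424 × $5,197,100 = 1,428,782.48; Halvorsen 1,864/7,424 × $5,197,100 = 1,304,875.32.
After rounding ($50): Orozco $1,355,300; Ferraro $415,800; Petrov $692,350; Lindqvist $1,428,800; Halvorsen $1,304,900. Sum = $5,197,150.
Difference $5,197,100 − $5,197,150 = −$50 applied to largest billable hours (Lindqvist): Lindqvist becomes $1,428,750.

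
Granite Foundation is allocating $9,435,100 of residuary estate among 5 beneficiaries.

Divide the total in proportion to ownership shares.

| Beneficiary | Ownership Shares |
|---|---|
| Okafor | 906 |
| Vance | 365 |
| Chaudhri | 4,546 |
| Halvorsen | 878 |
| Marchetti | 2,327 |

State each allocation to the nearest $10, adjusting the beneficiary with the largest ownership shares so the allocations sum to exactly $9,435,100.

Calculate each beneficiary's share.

Ownership shares total: 9,022.
Unrounded shares: Okafor 906/9,022 × $9,435,100 = 947,483.99; Vance 365/9,022 × $9,435,100 = 381,712.65; Chaudhri 4,546/9,022 × $9,435,100 = 4,754,152.58; Halvorsen 878/9,022 × $9,435,100 = 918,201.93; Marchetti 2,327/9,022 × $9,435,100 = 2,433,548.85.
Rounded to nearest $10: Okafor $947,480; Vance $381,710; Chaudhri $4,754,150; Halvorsen $918,200; Marchetti $2,433,550. Sum = $9,435,090.
Difference $9,435,100 − $9,435,090 = +$10 applied to largest ownership shares (Chaudhri): Chaudhri becomes $4,754,160.

Okafor: $947,480; Vance: $381,710; Chaudhri: $4,754,160; Halvorsen: $918,200; Marchetti: $2,433,550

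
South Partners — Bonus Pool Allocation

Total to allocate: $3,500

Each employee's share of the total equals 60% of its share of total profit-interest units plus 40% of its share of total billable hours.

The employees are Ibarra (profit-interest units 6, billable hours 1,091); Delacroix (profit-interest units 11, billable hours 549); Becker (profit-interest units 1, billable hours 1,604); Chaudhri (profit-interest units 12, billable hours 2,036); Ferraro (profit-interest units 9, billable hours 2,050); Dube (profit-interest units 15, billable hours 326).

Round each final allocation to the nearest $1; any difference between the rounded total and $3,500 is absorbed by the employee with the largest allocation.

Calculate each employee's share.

Ibarra: $433 | Delacroix: $528 | Becker: $332 | Chaudhri: $839 | Ferraro: $725 | Dube: $643

Totals — profit-interest units 54, billable hours 7,656.
Blended shares (60% profit-interest units + 40% billable hours): Ibarra 0.1237; Delacroix 0.1509; Becker 0.0949; Chaudhri 0.2397; Ferraro 0.2071; Dube 0.1837.
Unrounded shares: Ibarra 432.84; Delacroix 528.17; Becker 332.20; Chaudhri 838.98; Ferraro 724.87; Dube 642.95.
At nearest $1: Ibarra $433; Delacroix $528; Becker $332; Chaudhri $839; Ferraro $725; Dube $643. Sum = $3,500.
No rounding difference to absorb.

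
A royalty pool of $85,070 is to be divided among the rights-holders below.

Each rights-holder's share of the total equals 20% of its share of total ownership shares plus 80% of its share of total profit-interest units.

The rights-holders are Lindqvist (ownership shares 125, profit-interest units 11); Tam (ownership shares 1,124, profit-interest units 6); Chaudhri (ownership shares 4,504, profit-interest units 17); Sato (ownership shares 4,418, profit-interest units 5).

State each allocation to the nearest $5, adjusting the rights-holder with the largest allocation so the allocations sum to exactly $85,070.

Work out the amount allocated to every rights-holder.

Ownership shares total 10,171; profit-interest units total 39.
Composite weights (20% ownership shares + 80% profit-interest units): Lindqvist 0.2281; Tam 0.1452; Chaudhri 0.4373; Sato 0.1894.
Raw shares: Lindqvist 19,404.38; Tam 12,350.38; Chaudhri 37,199.71; Sato 16,115.54.
After rounding ($5): Lindqvist $19,405; Tam $12,350; Chaudhri $37,200; Sato $16,115. Sum = $85,070.
Sum already equals the total — no adjustment.

Lindqvist: $19,405; Tam: $12,350; Chaudhri: $37,200; Sato: $16,115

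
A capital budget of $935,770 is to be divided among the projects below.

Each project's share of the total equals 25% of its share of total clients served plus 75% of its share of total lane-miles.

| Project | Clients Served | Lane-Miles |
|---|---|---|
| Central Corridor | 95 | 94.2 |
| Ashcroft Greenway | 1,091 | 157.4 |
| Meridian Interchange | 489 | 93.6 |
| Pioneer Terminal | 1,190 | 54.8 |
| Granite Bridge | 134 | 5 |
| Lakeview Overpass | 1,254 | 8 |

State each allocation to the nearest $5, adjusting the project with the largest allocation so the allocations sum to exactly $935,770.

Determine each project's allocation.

Totals — clients served 4,253, lane-miles 413.
Blended shares (25% clients served + 75% lane-miles): Central Corridor 0.1766; Ashcroft Greenway 0.3500; Meridian Interchange 0.1987; Pioneer Terminal 0.1695; Granite Bridge 0.0170; Lakeview Overpass 0.0882.
Proportional shares: Central Corridor 165,303.46; Ashcroft Greenway 327,488.20; Meridian Interchange 185,956.40; Pioneer Terminal 158,581.54; Granite Bridge 15,867.57; Lakeview Overpass 82,572.83.
After rounding ($5): Central Corridor $165,305; Ashcroft Greenway $327,490; Meridian Interchange $185,955; Pioneer Terminal $158,580; Granite Bridge $15,870; Lakeview Overpass $82,575. Sum = $935,775.
Difference $935,770 − $935,775 = −$5 applied to largest allocation (Ashcroft Greenway): Ashcroft Greenway becomes $327,485.

Central Corridor: $165,305; Ashcroft Greenway: $327,485; Meridian Interchange: $185,955; Pioneer Terminal: $158,580; Granite Bridge: $15,870; Lakeview Overpass: $82,575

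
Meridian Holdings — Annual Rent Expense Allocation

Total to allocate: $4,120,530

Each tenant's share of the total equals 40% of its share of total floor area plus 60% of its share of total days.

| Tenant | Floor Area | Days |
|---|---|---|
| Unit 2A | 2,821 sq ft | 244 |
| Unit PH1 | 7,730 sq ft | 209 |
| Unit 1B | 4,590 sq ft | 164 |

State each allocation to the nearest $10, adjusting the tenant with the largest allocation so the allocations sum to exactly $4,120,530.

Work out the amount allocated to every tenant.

Floor area total 15,141; days total 617.
Blended shares (40% floor area + 60% days): Unit 2A 0.3118; Unit PH1 0.4075; Unit 1B 0.2807.
Raw shares: Unit 2A 1,284,794.72; Unit PH1 1,678,931.44; Unit 1B 1,156,803.84.
At nearest $10: Unit 2A $1,284,790; Unit PH1 $1,678,930; Unit 1B $1,156,800. Sum = $4,120,520.
Difference $4,120,530 − $4,120,520 = +$10 applied to largest allocation (Unit PH1): Unit PH1 becomes $1,678,940.

Unit 2A: $1,284,790; Unit PH1: $1,678,940; Unit 1B: $1,156,800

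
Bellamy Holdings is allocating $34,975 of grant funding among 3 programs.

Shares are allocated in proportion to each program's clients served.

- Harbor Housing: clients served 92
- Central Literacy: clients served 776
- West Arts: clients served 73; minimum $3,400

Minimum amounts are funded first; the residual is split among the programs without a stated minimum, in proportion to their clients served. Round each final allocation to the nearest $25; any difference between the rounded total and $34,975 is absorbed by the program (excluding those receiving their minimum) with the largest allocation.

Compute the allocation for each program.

Harbor Housing: $3,350 | Central Literacy: $28,225 | West Arts: $3,400

Minimums first: West Arts $3,400. Remaining pool $31,575.
Remaining pool split over remaining clients served 868: Harbor Housing 3,346.66 → $3,350; Central Literacy 28,228.34 → $28,225.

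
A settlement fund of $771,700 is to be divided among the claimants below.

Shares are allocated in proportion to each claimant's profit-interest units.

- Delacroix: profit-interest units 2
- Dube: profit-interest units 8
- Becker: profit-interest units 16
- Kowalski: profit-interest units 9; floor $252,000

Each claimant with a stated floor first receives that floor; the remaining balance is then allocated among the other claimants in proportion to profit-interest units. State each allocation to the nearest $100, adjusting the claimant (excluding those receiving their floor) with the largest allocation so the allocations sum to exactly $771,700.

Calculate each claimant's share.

Minimums first: Kowalski $252,000. Remaining pool $519,700.
Remaining pool split over remaining profit-interest units 26: Delacroix 39,976.92 → $40,000; Dube 159,907.69 → $159,900; Becker 319,815.38 → $319,800.

Delacroix: $40,000 · Dube: $159,900 · Becker: $319,800 · Kowalski: $252,000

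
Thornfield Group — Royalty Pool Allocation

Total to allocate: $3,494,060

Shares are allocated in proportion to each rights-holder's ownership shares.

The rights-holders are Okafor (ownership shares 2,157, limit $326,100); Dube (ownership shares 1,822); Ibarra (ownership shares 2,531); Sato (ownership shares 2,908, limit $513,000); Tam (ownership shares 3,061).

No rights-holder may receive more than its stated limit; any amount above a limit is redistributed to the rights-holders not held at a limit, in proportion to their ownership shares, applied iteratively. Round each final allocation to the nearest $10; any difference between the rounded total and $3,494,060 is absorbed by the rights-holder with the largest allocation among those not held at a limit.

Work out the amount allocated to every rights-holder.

Okafor: $326,100 | Dube: $652,460 | Ibarra: $906,350 | Sato: $513,000 | Tam: $1,096,150

Sum of ownership shares: 12,479.
Unconstrained shares: Okafor 603,949.63; Dube 510,151.24; Ibarra 708,667.83; Sato 814,226.02; Tam 857,065.28.
Capped: Okafor ($326,100), Sato ($513,000); residual $2,654,960 reallocated over remaining ownership shares 7,414.
Redistributed shares: Dube 652,459.82 → $652,460; Ibarra 906,353.35 → $906,350; Tam 1,096,146.82 → $1,096,150.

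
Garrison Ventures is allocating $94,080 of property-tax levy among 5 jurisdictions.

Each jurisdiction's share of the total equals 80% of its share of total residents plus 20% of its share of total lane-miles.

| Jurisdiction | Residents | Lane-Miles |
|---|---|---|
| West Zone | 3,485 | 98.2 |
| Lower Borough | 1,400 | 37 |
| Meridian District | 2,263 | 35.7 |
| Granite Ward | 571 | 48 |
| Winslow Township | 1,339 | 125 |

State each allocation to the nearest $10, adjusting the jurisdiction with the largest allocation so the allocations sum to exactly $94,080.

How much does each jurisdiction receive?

Totals — residents 9,058, lane-miles 343.9.
Blended shares (80% residents + 20% lane-miles): West Zone 0.3649; Lower Borough 0.1452; Meridian District 0.2206; Granite Ward 0.0783; Winslow Township 0.1910.
Raw shares: West Zone 34,330.15; Lower Borough 13,657.17; Meridian District 20,756.81; Granite Ward 7,370.76; Winslow Township 17,965.11.
After rounding ($10): West Zone $34,330; Lower Borough $13,660; Meridian District $20,760; Granite Ward $7,370; Winslow Township $17,970. Sum = $94,090.
Difference $94,080 − $94,090 = −$10 applied to largest allocation (West Zone): West Zone becomes $34,320.

West Zone: $34,320; Lower Borough: $13,660; Meridian District: $20,760; Granite Ward: $7,370; Winslow Township: $17,970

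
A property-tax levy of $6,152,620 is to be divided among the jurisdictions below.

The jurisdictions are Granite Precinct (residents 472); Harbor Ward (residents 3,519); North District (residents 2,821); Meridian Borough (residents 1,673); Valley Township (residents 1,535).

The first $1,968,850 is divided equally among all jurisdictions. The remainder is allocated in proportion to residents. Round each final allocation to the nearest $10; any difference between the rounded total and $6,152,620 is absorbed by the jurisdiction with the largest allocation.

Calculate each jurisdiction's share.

Equal tier: $1,968,850 ÷ 5 = $393,770 apiece.
Remainder $4,183,770 by residents (total 10,020): Granite Precinct 197,079.78 → $197,080; Harbor Ward 1,469,330.00 → $1,469,330; North District 1,177,885.75 → $1,177,890; Meridian Borough 698,547.63 → $698,550; Valley Township 640,926.84 → $640,930.
Rounding difference −$10 on remainder applied to Harbor Ward.
Totals: Granite Precinct $393,770 + $197,080 = $590,850; Harbor Ward $393,770 + $1,469,320 = $1,863,090; North District $393,770 + $1,177,890 = $1,571,660; Meridian Borough $393,770 + $698,550 = $1,092,320; Valley Township $393,770 + $640,930 = $1,034,700.

Granite Precinct: $590,850 · Harbor Ward: $1,863,090 · North District: $1,571,660 · Meridian Borough: $1,092,320 · Valley Township: $1,034,700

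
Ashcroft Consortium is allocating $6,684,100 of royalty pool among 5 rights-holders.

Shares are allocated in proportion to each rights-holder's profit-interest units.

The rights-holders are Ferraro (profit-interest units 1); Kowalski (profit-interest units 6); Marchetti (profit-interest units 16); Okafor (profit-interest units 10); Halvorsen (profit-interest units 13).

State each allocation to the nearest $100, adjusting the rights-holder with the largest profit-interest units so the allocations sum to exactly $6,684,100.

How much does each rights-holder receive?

Ferraro: $145,300; Kowalski: $871,800; Marchetti: $2,324,900; Okafor: $1,453,100; Halvorsen: $1,889,000

Sum of profit-interest units: 1 + 6 + 16 + 10 + 13 = 46.
Raw shares: Ferraro 145,306.52; Kowalski 871,839.13; Marchetti 2,324,904.35; Okafor 1,453,065.22; Halvorsen 1,888,984.78.
Rounded to nearest $100: Ferraro $145,300; Kowalski $871,800; Marchetti $2,324,900; Okafor $1,453,100; Halvorsen $1,889,000. Sum = $6,684,100.
No rounding difference to absorb.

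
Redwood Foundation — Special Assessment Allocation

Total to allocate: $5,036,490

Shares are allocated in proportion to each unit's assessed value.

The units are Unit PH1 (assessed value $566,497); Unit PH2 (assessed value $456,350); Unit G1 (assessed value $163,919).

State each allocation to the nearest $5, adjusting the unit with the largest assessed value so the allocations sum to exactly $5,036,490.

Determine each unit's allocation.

Combined assessed value = 566,497 + 456,350 + 163,919 = 1,186,766.
Proportional shares: Unit PH1 2,404,144.10; Unit PH2 1,936,693.68; Unit G1 695,652.22.
Rounded to nearest $5: Unit PH1 $2,404,145; Unit PH2 $1,936,695; Unit G1 $695,650. Sum = $5,036,490.
No rounding difference to absorb.

Unit PH1: $2,404,145 | Unit PH2: $1,936,695 | Unit G1: $695,650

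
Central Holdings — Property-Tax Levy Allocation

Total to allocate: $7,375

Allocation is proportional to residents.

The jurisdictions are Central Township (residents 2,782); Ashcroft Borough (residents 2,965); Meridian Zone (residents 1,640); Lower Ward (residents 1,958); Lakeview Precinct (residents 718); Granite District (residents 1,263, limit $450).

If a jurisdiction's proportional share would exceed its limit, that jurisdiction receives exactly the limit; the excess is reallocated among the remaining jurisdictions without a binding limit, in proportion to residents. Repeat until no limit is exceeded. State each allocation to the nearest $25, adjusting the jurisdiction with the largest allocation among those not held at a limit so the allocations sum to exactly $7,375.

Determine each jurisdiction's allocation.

Total residents = 11,326.
Pro-rata shares before constraints: Central Township 1,811.52; Ashcroft Borough 1,930.68; Meridian Zone 1,067.90; Lower Ward 1,274.96; Lakeview Precinct 467.53; Granite District 822.41.
Held at cap: Granite District ($450); residual $6,925 reallocated over remaining residents 10,063.
Redistributed shares: Central Township 1,914.47 → $1,925; Ashcroft Borough 2,040.41 → $2,050; Meridian Zone 1,128.59 → $1,125; Lower Ward 1,347.43 → $1,350; Lakeview Precinct 494.10 → $500.
Rounding difference −$25 applied to Ashcroft Borough → $2,025.

Central Township: $1,925 | Ashcroft Borough: $2,025 | Meridian Zone: $1,125 | Lower Ward: $1,350 | Lakeview Precinct: $500 | Granite District: $450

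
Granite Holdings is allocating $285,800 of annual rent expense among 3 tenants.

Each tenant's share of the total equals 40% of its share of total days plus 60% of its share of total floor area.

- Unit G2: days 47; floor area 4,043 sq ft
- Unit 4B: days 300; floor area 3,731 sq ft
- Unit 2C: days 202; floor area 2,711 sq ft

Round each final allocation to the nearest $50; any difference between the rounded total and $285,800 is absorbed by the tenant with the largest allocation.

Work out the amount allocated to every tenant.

Unit G2: $75,900 · Unit 4B: $123,500 · Unit 2C: $86,400

Totals — days 549, floor area 10,485.
Composite weights (40% days + 60% floor area): Unit G2 0.2656; Unit 4B 0.4321; Unit 2C 0.3023.
Pro-rata amounts: Unit G2 75,909.38; Unit 4B 123,489.68; Unit 2C 86,400.94.
After rounding ($50): Unit G2 $75,900; Unit 4B $123,500; Unit 2C $86,400. Sum = $285,800.
No rounding difference to absorb.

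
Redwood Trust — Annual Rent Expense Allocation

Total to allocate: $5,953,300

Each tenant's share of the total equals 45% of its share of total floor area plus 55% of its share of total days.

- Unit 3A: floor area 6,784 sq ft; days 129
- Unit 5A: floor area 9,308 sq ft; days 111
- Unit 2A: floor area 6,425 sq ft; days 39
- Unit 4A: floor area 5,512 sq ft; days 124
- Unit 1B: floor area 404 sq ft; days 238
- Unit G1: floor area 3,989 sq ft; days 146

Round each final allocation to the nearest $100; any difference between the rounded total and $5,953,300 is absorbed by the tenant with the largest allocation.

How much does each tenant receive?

Totals — floor area 32,422, days 787.
Blended shares (45% floor area + 55% days): Unit 3A 0.1843; Unit 5A 0.2068; Unit 2A 0.1164; Unit 4A 0.1632; Unit 1B 0.1719; Unit G1 0.1574.
Pro-rata amounts: Unit 3A 1,097,257.28; Unit 5A 1,230,922.87; Unit 2A 693,148.43; Unit 4A 971,351.17; Unit 1B 1,023,581.41; Unit G1 937,038.83.
Rounded to nearest $100: Unit 3A $1,097,300; Unit 5A $1,230,900; Unit 2A $693,100; Unit 4A $971,400; Unit 1B $1,023,600; Unit G1 $937,000. Sum = $5,953,300.
Rounded total matches; no reconciliation needed.

Unit 3A: $1,097,300 · Unit 5A: $1,230,900 · Unit 2A: $693,100 · Unit 4A: $971,400 · Unit 1B: $1,023,600 · Unit G1: $937,000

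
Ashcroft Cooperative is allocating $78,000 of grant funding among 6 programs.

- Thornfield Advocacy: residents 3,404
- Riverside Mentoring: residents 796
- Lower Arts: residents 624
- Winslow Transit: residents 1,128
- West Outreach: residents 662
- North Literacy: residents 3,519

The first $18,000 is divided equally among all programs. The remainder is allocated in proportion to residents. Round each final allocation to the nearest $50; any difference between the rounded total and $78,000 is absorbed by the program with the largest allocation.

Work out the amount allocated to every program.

Thornfield Advocacy: $23,150; Riverside Mentoring: $7,700; Lower Arts: $6,700; Winslow Transit: $9,700; West Outreach: $6,900; North Literacy: $23,850

First tranche $18,000 split equally: $3,000 each.
Remainder $60,000 by residents (total 10,133): Thornfield Advocacy 20,155.93 → $20,150; Riverside Mentoring 4,713.31 → $4,700; Lower Arts 3,694.86 → $3,700; Winslow Transit 6,679.17 → $6,700; West Outreach 3,919.87 → $3,900; North Literacy 20,836.87 → $20,850.
Totals: Thornfield Advocacy $3,000 + $20,150 = $23,150; Riverside Mentoring $3,000 + $4,700 = $7,700; Lower Arts $3,000 + $3,700 = $6,700; Winslow Transit $3,000 + $6,700 = $9,700; West Outreach $3,000 + $3,900 = $6,900; North Literacy $3,000 + $20,850 = $23,850.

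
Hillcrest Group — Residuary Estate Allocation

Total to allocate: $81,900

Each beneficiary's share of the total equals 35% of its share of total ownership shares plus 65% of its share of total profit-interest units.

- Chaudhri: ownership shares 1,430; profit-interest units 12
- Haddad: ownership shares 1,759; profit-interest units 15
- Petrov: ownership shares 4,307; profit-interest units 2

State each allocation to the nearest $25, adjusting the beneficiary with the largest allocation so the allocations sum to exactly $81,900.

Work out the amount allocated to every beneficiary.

Chaudhri: $27,500; Haddad: $34,250; Petrov: $20,150

Totals — ownership shares 7,496, profit-interest units 29.
Composite weights (35% ownership shares + 65% profit-interest units): Chaudhri 0.3357; Haddad 0.4183; Petrov 0.2459.
Proportional shares: Chaudhri 27,496.65; Haddad 34,261.83; Petrov 20,141.52.
Rounded to nearest $25: Chaudhri $27,500; Haddad $34,250; Petrov $20,150. Sum = $81,900.
Sum already equals the total — no adjustment.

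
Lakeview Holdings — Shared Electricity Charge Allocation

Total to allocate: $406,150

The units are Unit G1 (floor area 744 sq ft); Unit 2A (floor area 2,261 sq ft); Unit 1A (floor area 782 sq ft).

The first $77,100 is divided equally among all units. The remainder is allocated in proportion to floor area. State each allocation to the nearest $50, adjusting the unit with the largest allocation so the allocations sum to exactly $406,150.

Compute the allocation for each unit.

$77,100 shared equally gives $25,700 per unit.
Remainder $329,050 by floor area (total 3,787): Unit G1 64,645.68 → $64,650; Unit 2A 196,456.84 → $196,450; Unit 1A 67,947.48 → $67,950.
Totals: Unit G1 $25,700 + $64,650 = $90,350; Unit 2A $25,700 + $196,450 = $222,150; Unit 1A $25,700 + $67,950 = $93,650.

Unit G1: $90,350 · Unit 2A: $222,150 · Unit 1A: $93,650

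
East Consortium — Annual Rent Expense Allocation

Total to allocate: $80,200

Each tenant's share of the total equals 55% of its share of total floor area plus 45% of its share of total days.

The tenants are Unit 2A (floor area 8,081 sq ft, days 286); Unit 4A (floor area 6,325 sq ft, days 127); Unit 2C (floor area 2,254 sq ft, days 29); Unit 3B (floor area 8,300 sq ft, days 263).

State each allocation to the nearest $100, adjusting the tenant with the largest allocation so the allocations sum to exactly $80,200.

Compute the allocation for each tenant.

Unit 2A: $28,900; Unit 4A: $17,700; Unit 2C: $5,500; Unit 3B: $28,100

Totals — floor area 24,960, days 705.
Combined weights (55% floor area + 45% days): Unit 2A 0.3606; Unit 4A 0.2204; Unit 2C 0.0682; Unit 3B 0.3508.
Proportional shares: Unit 2A 28,921.73; Unit 4A 17,679.03; Unit 2C 5,467.88; Unit 3B 28,131.35.
After rounding ($100): Unit 2A $28,900; Unit 4A $17,700; Unit 2C $5,500; Unit 3B $28,100. Sum = $80,200.
Sum already equals the total — no adjustment.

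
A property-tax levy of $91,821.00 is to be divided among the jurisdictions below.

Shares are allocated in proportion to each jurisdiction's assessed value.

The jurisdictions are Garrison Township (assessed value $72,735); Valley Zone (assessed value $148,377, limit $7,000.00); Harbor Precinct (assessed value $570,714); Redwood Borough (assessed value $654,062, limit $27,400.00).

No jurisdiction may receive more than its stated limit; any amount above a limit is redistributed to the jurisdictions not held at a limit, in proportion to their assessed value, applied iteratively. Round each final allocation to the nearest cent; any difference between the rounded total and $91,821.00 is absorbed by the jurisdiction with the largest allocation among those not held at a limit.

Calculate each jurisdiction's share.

Assessed value total: 1,445,888.
Proportional shares (ignoring caps): Garrison Township 4,619.0303; Valley Zone 9,422.6693; Harbor Precinct 36,243.1462; Redwood Borough 41,536.1542.
Capped: Valley Zone ($7,000.00), Redwood Borough ($27,400.00); remaining pool $57,421.00 reallocated over remaining assessed value 643,449.
Remaining shares: Garrison Township 6,490.8275 → $6,490.83; Harbor Precinct 50,930.1725 → $50,930.17.

Garrison Township: $6,490.83 · Valley Zone: $7,000.00 · Harbor Precinct: $50,930.17 · Redwood Borough: $27,400.00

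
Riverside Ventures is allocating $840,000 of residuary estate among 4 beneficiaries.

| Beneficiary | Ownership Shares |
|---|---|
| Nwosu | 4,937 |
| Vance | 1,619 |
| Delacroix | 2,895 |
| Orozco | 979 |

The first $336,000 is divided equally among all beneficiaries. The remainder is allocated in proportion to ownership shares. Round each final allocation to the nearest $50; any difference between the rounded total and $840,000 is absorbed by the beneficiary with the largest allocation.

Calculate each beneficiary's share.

$336,000 shared equally gives $84,000 per beneficiary.
Remainder $504,000 by ownership shares (total 10,430): Nwosu 238,566.44 → $238,550; Vance 78,233.56 → $78,250; Delacroix 139,892.62 → $139,900; Orozco 47,307.38 → $47,300.
Totals: Nwosu $84,000 + $238,550 = $322,550; Vance $84,000 + $78,250 = $162,250; Delacroix $84,000 + $139,900 = $223,900; Orozco $84,000 + $47,300 = $131,300.

Nwosu: $322,550 · Vance: $162,250 · Delacroix: $223,900 · Orozco: $131,300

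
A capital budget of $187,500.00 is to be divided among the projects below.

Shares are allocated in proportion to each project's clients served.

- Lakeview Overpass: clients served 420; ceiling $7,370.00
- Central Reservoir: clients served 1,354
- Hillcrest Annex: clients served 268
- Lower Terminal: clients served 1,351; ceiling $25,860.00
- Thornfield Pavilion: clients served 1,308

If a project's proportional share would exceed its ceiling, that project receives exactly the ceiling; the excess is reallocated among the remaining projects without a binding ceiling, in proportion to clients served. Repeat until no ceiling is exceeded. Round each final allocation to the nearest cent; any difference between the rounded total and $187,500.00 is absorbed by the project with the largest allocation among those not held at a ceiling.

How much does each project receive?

Combined clients served = 4,701.
Unconstrained shares: Lakeview Overpass 16,751.7549; Central Reservoir 54,004.4671; Hillcrest Annex 10,689.2151; Lower Terminal 53,884.8117; Thornfield Pavilion 52,169.7511.
Capped: Lakeview Overpass ($7,370.00), Lower Terminal ($25,860.00); remaining pool $154,270.00 reallocated over remaining clients served 2,930.
Redistributed shares: Central Reservoir 71,290.6416 → $71,290.64; Hillcrest Annex 14,110.7031 → $14,110.70; Thornfield Pavilion 68,868.6553 → $68,868.66.

Lakeview Overpass: $7,370.00; Central Reservoir: $71,290.64; Hillcrest Annex: $14,110.70; Lower Terminal: $25,860.00; Thornfield Pavilion: $68,868.66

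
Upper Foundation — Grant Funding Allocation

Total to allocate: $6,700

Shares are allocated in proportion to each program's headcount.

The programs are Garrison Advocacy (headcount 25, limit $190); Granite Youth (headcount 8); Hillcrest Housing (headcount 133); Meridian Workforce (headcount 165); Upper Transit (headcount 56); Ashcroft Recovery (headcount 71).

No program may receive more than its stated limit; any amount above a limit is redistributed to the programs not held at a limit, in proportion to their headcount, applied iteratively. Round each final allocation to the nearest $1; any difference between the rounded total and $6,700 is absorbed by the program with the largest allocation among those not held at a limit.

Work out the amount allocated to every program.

Sum of headcount: 458.
Unconstrained shares: Garrison Advocacy 365.72; Granite Youth 117.03; Hillcrest Housing 1,945.63; Meridian Workforce 2,413.76; Upper Transit 819.21; Ashcroft Recovery 1,038.65.
Held at cap: Garrison Advocacy ($190); balance $6,510 reallocated over remaining headcount 433.
Redistributed shares: Granite Youth 120.28 → $120; Hillcrest Housing 1,999.61 → $2,000; Meridian Workforce 2,480.72 → $2,481; Upper Transit 841.94 → $842; Ashcroft Recovery 1,067.46 → $1,067.

Garrison Advocacy: $190 | Granite Youth: $120 | Hillcrest Housing: $2,000 | Meridian Workforce: $2,481 | Upper Transit: $842 | Ashcroft Recovery: $1,067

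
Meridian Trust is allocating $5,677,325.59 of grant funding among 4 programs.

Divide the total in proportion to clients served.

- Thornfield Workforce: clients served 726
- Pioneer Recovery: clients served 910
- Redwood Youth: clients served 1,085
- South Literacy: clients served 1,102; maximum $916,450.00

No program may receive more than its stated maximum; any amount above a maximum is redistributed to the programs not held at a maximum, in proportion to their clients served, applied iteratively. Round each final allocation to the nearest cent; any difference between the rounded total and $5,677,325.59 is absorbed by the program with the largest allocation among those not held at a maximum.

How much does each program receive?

Combined clients served = 3,823.
Proportional shares (ignoring caps): Thornfield Workforce 1,078,142.3956; Pioneer Recovery 1,351,390.6060; Redwood Youth 1,611,273.4149; South Literacy 1,636,519.1735.
Held at cap: South Literacy ($916,450.00); balance $4,760,875.59 reallocated over remaining clients served 2,721.
Remaining shares: Thornfield Workforce 1,270,266.6955 → $1,270,266.70; Pioneer Recovery 1,592,207.5659 → $1,592,207.57; Redwood Youth 1,898,401.3286 → $1,898,401.33.
Rounding difference −$0.01 applied to Redwood Youth → $1,898,401.32.

Thornfield Workforce: $1,270,266.70 · Pioneer Recovery: $1,592,207.57 · Redwood Youth: $1,898,401.32 · South Literacy: $916,450.00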